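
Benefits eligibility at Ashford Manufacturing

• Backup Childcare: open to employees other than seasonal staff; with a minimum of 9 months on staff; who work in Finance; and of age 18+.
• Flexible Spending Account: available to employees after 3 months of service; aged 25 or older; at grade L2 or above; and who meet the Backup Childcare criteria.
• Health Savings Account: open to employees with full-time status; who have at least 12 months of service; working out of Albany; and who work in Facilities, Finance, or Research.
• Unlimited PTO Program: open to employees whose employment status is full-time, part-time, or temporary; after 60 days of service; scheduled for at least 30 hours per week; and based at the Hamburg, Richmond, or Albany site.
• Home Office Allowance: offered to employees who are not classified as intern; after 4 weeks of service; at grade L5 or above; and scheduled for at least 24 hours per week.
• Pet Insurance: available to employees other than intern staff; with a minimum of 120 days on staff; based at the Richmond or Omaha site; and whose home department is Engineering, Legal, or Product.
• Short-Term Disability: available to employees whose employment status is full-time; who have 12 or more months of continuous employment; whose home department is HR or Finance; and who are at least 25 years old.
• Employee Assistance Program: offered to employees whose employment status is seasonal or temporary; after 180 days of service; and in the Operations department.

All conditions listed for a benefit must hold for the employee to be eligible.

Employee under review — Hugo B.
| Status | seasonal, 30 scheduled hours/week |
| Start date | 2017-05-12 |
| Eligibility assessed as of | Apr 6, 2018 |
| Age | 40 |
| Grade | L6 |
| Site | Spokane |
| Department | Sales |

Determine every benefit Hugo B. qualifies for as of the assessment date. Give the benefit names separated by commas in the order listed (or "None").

Service from 2017-05-12 to Apr 6, 2018: 329 days.
Backup Childcare — status seasonal ✗ (excluded) → not eligible.
Flexible Spending Account — service 329 days ≥ 3 months (≈90 days) ✓; age 40 ≥ 25 ✓; grade L6 ≥ L2 ✓; not eligible for Backup Childcare ✗ → not eligible.
Health Savings Account — status seasonal ✗ (requires full-time) → not eligible.
Unlimited PTO Program — status seasonal ✗ (requires full-time, part-time, or temporary) → not eligible.
Home Office Allowance — status seasonal ✓ (not excluded); service 329 days ≥ 4 weeks (≈28 days) ✓; grade L6 ≥ L5 ✓; 30 hrs/wk ≥ 24 ✓ → eligible.
Pet Insurance — status seasonal ✓ (not excluded); service 329 days ≥ 120 days ✓; site Spokane ✗ (not Richmond or Omaha) → not eligible.
Short-Term Disability — status seasonal ✗ (requires full-time) → not eligible.
Employee Assistance Program — status seasonal ✓; service 329 days ≥ 180 days ✓; dept Sales ✗ → not eligible.

Home Office Allowance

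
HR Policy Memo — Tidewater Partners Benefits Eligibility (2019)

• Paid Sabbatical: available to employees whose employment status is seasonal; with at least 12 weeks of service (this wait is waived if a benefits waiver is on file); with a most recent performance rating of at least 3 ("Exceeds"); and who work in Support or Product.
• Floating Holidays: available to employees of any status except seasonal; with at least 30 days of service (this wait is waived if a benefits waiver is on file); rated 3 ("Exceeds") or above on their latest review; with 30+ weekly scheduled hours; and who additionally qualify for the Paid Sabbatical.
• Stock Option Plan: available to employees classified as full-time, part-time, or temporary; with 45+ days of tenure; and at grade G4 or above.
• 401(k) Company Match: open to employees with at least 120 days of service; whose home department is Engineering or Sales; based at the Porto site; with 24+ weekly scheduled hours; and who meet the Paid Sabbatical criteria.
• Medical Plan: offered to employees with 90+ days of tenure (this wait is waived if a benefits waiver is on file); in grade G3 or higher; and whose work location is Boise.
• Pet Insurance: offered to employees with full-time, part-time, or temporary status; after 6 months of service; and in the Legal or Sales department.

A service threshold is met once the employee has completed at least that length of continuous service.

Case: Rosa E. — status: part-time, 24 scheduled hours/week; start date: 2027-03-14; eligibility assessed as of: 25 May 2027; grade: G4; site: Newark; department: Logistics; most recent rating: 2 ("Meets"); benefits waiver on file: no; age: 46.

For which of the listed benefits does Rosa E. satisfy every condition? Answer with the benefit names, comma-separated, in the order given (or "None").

Service from 2027-03-14 to 25 May 2027: 72 days.
Paid Sabbatical — status part-time ✗ (requires seasonal) → not eligible.
Floating Holidays — status part-time ✓ (not excluded); no waiver, service 72 days ≥ 30 days ✓; rating 2 < 3 ✗ → not eligible.
Stock Option Plan — status part-time ✓; service 72 days ≥ 45 days ✓; grade G4 ≥ G4 ✓ → eligible.
401(k) Company Match — service 72 days < 120 days ✗ → not eligible.
Medical Plan — no waiver, service 72 days < 90 days ✗ → not eligible.
Pet Insurance — status part-time ✓; service 72 days < 6 months (≈180 days) ✗ → not eligible.

Stock Option Plan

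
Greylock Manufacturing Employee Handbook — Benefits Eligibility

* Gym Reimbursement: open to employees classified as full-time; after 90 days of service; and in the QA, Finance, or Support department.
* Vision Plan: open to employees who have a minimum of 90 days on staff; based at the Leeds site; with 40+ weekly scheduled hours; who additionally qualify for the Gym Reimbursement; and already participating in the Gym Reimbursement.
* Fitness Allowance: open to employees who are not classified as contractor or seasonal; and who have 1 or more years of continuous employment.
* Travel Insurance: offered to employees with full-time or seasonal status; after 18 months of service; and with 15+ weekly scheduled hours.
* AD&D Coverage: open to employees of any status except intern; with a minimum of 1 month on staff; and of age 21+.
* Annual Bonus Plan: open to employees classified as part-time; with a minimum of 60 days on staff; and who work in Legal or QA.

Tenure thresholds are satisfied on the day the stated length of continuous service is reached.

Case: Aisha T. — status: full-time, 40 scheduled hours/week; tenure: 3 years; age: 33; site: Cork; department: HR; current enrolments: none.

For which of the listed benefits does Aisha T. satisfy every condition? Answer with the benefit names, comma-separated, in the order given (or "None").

Fitness Allowance, Travel Insurance, AD&D Coverage

Gym Reimbursement — status full-time ✓; service 3 years ≥ 90 days ✓; dept HR ✗ → not eligible.
Vision Plan — service 3 years ≥ 90 days ✓; site Cork ✗ (not Leeds) → not eligible.
Fitness Allowance — status full-time ✓ (not excluded); service 3 years ≥ 1 year ✓ → eligible.
Travel Insurance — status full-time ✓; service 3 years ≥ 18 months (≈540 days) ✓; 40 hrs/wk ≥ 15 ✓ → eligible.
AD&D Coverage — status full-time ✓ (not excluded); service 3 years ≥ 1 month (≈30 days) ✓; age 33 ≥ 21 ✓ → eligible.
Annual Bonus Plan — status full-time ✗ (requires part-time) → not eligible.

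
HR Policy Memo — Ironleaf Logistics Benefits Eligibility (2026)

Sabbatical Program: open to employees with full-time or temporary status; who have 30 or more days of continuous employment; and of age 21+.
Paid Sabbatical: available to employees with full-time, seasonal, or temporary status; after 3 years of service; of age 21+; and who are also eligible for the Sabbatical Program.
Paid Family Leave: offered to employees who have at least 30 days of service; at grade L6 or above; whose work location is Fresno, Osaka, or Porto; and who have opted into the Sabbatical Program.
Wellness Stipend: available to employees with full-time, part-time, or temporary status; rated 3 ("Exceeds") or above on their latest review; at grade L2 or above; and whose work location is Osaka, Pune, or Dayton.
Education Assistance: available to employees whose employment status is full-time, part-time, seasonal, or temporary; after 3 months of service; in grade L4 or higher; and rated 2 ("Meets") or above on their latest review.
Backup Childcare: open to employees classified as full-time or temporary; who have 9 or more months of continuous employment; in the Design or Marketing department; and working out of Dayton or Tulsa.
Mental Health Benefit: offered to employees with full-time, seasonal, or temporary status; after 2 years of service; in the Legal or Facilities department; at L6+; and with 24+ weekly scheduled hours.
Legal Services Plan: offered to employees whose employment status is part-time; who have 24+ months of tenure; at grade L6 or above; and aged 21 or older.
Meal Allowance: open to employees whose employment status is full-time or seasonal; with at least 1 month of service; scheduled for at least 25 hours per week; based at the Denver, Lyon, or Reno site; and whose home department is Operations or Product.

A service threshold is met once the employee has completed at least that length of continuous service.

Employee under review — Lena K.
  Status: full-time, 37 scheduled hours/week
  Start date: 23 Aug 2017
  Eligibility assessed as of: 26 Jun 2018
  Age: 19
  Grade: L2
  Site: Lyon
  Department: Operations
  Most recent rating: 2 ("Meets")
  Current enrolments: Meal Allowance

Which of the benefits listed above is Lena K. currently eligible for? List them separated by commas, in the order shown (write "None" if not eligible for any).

Meal Allowance

Service from 23 Aug 2017 to 26 Jun 2018: 307 days.
Sabbatical Program — status full-time ✓; service 307 days ≥ 30 days ✓; age 19 < 21 ✗ → not eligible.
Paid Sabbatical — status full-time ✓; service 307 days < 3 years (≈1095 days) ✗ → not eligible.
Paid Family Leave — service 307 days ≥ 30 days ✓; grade L2 < L6 ✗ → not eligible.
Wellness Stipend — status full-time ✓; rating 2 < 3 ✗ → not eligible.
Education Assistance — status full-time ✓; service 307 days ≥ 3 months (≈90 days) ✓; grade L2 < L4 ✗ → not eligible.
Backup Childcare — status full-time ✓; service 307 days ≥ 9 months (≈270 days) ✓; dept Operations ✗ → not eligible.
Mental Health Benefit — status full-time ✓; service 307 days < 2 years (≈730 days) ✗ → not eligible.
Legal Services Plan — status full-time ✗ (requires part-time) → not eligible.
Meal Allowance — status full-time ✓; service 307 days ≥ 1 month (≈30 days) ✓; 37 hrs/wk ≥ 25 ✓; site Lyon ✓; dept Operations ✓ → eligible.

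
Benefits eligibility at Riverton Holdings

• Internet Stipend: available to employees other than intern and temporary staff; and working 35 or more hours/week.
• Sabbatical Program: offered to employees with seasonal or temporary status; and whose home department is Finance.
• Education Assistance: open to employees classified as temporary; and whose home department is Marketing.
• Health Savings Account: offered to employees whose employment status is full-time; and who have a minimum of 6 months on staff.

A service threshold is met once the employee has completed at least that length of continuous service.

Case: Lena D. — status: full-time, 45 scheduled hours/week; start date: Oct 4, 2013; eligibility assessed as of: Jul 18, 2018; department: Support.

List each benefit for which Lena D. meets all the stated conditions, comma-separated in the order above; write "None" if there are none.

Internet Stipend, Health Savings Account

Service from Oct 4, 2013 to Jul 18, 2018: 1748 days.
Internet Stipend — status full-time ✓ (not excluded); 45 hrs/wk ≥ 35 ✓ → eligible.
Sabbatical Program — status full-time ✗ (requires seasonal or temporary) → not eligible.
Education Assistance — status full-time ✗ (requires temporary) → not eligible.
Health Savings Account — status full-time ✓; service 1748 days ≥ 6 months (≈180 days) ✓ → eligible.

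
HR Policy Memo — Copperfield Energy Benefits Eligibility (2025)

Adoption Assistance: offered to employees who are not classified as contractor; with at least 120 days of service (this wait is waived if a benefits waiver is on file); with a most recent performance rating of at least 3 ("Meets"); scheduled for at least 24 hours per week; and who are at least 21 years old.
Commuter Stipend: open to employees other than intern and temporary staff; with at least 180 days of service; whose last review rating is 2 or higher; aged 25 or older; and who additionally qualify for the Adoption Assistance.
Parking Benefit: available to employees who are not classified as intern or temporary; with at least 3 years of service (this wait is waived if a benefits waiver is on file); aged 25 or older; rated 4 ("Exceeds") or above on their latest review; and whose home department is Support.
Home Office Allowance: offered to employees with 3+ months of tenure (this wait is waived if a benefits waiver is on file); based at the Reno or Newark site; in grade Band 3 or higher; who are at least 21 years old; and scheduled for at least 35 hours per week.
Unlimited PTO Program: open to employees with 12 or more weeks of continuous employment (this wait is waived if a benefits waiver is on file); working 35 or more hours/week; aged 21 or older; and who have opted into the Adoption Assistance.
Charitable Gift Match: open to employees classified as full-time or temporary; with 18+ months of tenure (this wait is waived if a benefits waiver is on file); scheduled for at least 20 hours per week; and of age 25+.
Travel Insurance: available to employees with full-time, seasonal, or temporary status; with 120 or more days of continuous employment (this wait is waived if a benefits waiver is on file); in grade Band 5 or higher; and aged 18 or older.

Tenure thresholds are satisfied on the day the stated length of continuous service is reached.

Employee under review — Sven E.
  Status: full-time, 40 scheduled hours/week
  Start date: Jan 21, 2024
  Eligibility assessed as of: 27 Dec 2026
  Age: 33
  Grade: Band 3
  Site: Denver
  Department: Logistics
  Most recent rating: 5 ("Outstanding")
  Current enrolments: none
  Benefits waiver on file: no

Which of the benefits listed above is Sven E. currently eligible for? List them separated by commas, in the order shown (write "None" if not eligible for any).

Adoption Assistance, Commuter Stipend, Charitable Gift Match

Service from Jan 21, 2024 to 27 Dec 2026: 1071 days.
Adoption Assistance — status full-time ✓ (not excluded); no waiver, service 1071 days ≥ 120 days ✓; rating 5 ≥ 3 ✓; 40 hrs/wk ≥ 24 ✓; age 33 ≥ 21 ✓ → eligible.
Commuter Stipend — status full-time ✓ (not excluded); service 1071 days ≥ 180 days ✓; rating 5 ≥ 2 ✓; age 33 ≥ 25 ✓; eligible for Adoption Assistance ✓ → eligible.
Parking Benefit — status full-time ✓ (not excluded); no waiver, service 1071 days < 3 years (≈1095 days) ✗ → not eligible.
Home Office Allowance — no waiver, service 1071 days ≥ 3 months (≈90 days) ✓; site Denver ✗ (not Reno or Newark) → not eligible.
Unlimited PTO Program — no waiver, service 1071 days ≥ 12 weeks (≈84 days) ✓; 40 hrs/wk ≥ 35 ✓; age 33 ≥ 21 ✓; not enrolled in Adoption Assistance ✗ → not eligible.
Charitable Gift Match — status full-time ✓; no waiver, service 1071 days ≥ 18 months (≈540 days) ✓; 40 hrs/wk ≥ 20 ✓; age 33 ≥ 25 ✓ → eligible.
Travel Insurance — status full-time ✓; no waiver, service 1071 days ≥ 120 days ✓; grade Band 3 < Band 5 ✗ → not eligible.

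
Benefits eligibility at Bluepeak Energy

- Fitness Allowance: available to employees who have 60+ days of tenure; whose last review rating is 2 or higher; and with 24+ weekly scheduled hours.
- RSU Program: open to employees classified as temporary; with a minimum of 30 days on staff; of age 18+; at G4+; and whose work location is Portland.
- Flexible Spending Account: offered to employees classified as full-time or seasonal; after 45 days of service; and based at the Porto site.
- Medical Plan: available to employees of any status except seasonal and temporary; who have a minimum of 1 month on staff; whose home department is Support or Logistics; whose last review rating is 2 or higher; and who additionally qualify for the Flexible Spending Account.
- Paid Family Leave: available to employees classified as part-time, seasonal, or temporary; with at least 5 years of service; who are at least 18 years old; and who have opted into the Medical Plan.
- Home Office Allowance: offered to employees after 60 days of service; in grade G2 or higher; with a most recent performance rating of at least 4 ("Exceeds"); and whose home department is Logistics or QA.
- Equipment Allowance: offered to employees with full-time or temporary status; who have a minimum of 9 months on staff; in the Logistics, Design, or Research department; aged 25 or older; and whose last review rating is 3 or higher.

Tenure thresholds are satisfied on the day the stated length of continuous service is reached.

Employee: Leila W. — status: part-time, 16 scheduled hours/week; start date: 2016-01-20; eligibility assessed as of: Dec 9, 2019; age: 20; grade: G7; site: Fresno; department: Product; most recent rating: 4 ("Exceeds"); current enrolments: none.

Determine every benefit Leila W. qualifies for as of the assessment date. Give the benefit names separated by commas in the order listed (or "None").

None

Service from 2016-01-20 to Dec 9, 2019: 1419 days.
Fitness Allowance — service 1419 days ≥ 60 days ✓; rating 4 ≥ 2 ✓; 16 hrs/wk < 24 ✗ → not eligible.
RSU Program — status part-time ✗ (requires temporary) → not eligible.
Flexible Spending Account — status part-time ✗ (requires full-time or seasonal) → not eligible.
Medical Plan — status part-time ✓ (not excluded); service 1419 days ≥ 1 month (≈30 days) ✓; dept Product ✗ → not eligible.
Paid Family Leave — status part-time ✓; service 1419 days < 5 years (≈1825 days) ✗ → not eligible.
Home Office Allowance — service 1419 days ≥ 60 days ✓; grade G7 ≥ G2 ✓; rating 4 ≥ 4 ✓; dept Product ✗ → not eligible.
Equipment Allowance — status part-time ✗ (requires full-time or temporary) → not eligible.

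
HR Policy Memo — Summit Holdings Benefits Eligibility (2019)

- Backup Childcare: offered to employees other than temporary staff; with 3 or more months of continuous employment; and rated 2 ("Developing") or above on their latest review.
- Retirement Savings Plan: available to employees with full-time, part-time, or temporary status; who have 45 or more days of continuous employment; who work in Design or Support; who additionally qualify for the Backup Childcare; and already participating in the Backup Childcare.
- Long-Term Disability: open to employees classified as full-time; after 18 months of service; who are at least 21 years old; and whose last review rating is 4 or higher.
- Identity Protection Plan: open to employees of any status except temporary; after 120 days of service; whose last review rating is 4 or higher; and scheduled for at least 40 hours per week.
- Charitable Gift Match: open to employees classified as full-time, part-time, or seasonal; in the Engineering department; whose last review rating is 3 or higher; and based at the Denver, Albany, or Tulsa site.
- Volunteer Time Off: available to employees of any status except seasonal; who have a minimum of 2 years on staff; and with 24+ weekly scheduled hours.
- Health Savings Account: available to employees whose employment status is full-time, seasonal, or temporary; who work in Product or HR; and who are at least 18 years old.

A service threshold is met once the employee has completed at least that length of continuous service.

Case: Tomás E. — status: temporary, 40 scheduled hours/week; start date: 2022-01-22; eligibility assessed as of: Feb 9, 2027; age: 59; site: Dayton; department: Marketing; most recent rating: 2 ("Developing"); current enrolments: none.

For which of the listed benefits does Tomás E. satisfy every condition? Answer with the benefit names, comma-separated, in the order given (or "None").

Service from 2022-01-22 to Feb 9, 2027: 1844 days.
Backup Childcare — status temporary ✗ (excluded) → not eligible.
Retirement Savings Plan — status temporary ✓; service 1844 days ≥ 45 days ✓; dept Marketing ✗ → not eligible.
Long-Term Disability — status temporary ✗ (requires full-time) → not eligible.
Identity Protection Plan — status temporary ✗ (excluded) → not eligible.
Charitable Gift Match — status temporary ✗ (requires full-time, part-time, or seasonal) → not eligible.
Volunteer Time Off — status temporary ✓ (not excluded); service 1844 days ≥ 2 years (≈730 days) ✓; 40 hrs/wk ≥ 24 ✓ → eligible.
Health Savings Account — status temporary ✓; dept Marketing ✗ → not eligible.

Volunteer Time Off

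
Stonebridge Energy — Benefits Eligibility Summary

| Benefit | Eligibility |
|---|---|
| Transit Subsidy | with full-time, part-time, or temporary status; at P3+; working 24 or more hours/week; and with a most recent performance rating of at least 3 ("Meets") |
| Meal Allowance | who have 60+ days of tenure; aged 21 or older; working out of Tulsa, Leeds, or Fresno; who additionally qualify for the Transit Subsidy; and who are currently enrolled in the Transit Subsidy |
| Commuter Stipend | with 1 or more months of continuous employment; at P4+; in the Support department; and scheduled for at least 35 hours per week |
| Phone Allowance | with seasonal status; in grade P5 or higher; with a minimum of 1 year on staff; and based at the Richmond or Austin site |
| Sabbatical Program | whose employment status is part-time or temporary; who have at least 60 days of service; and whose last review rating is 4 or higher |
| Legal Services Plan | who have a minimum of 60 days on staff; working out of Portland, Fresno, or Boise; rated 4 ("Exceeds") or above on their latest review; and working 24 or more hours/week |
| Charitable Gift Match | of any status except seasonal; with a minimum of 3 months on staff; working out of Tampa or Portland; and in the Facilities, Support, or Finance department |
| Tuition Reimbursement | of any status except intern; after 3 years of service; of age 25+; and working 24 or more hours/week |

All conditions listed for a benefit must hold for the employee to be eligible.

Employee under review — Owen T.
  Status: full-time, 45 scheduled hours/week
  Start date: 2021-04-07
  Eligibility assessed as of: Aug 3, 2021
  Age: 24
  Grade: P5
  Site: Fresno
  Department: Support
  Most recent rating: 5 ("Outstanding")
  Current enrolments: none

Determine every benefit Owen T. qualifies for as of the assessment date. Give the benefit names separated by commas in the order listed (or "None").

Service from 2021-04-07 to Aug 3, 2021: 118 days.
Transit Subsidy — status full-time ✓; grade P5 ≥ P3 ✓; 45 hrs/wk ≥ 24 ✓; rating 5 ≥ 3 ✓ → eligible.
Meal Allowance — service 118 days ≥ 60 days ✓; age 24 ≥ 21 ✓; site Fresno ✓; eligible for Transit Subsidy ✓; not enrolled in Transit Subsidy ✗ → not eligible.
Commuter Stipend — service 118 days ≥ 1 month (≈30 days) ✓; grade P5 ≥ P4 ✓; dept Support ✓; 45 hrs/wk ≥ 35 ✓ → eligible.
Phone Allowance — status full-time ✗ (requires seasonal) → not eligible.
Sabbatical Program — status full-time ✗ (requires part-time or temporary) → not eligible.
Legal Services Plan — service 118 days ≥ 60 days ✓; site Fresno ✓; rating 5 ≥ 4 ✓; 45 hrs/wk ≥ 24 ✓ → eligible.
Charitable Gift Match — status full-time ✓ (not excluded); service 118 days ≥ 3 months (≈90 days) ✓; site Fresno ✗ (not Tampa or Portland) → not eligible.
Tuition Reimbursement — status full-time ✓ (not excluded); service 118 days < 3 years (≈1095 days) ✗ → not eligible.

Transit Subsidy, Commuter Stipend, Legal Services Plan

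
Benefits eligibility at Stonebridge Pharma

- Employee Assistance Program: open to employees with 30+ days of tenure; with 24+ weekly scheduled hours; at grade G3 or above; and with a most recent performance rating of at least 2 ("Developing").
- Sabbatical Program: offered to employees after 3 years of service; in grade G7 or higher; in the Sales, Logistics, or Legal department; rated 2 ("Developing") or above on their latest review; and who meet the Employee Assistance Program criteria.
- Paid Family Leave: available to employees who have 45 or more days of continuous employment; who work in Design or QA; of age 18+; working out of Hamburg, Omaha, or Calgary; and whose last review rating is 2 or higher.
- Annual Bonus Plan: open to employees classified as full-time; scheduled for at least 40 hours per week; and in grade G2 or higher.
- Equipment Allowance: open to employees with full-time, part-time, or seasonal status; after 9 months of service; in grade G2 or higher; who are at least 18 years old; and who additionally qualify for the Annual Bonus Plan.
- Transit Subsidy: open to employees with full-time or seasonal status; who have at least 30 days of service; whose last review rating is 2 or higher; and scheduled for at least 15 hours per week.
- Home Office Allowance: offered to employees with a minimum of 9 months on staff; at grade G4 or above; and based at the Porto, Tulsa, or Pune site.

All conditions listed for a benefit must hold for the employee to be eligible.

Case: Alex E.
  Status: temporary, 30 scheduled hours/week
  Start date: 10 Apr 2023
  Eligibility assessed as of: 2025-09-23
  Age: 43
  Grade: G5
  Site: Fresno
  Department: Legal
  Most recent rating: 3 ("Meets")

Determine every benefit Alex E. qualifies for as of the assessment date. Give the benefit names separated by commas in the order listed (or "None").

Employee Assistance Program

Service from 10 Apr 2023 to 2025-09-23: 897 days.
Employee Assistance Program — service 897 days ≥ 30 days ✓; 30 hrs/wk ≥ 24 ✓; grade G5 ≥ G3 ✓; rating 3 ≥ 2 ✓ → eligible.
Sabbatical Program — service 897 days < 3 years (≈1095 days) ✗ → not eligible.
Paid Family Leave — service 897 days ≥ 45 days ✓; dept Legal ✗ → not eligible.
Annual Bonus Plan — status temporary ✗ (requires full-time) → not eligible.
Equipment Allowance — status temporary ✗ (requires full-time, part-time, or seasonal) → not eligible.
Transit Subsidy — status temporary ✗ (requires full-time or seasonal) → not eligible.
Home Office Allowance — service 897 days ≥ 9 months (≈270 days) ✓; grade G5 ≥ G4 ✓; site Fresno ✗ (not Porto, Tulsa, or Pune) → not eligible.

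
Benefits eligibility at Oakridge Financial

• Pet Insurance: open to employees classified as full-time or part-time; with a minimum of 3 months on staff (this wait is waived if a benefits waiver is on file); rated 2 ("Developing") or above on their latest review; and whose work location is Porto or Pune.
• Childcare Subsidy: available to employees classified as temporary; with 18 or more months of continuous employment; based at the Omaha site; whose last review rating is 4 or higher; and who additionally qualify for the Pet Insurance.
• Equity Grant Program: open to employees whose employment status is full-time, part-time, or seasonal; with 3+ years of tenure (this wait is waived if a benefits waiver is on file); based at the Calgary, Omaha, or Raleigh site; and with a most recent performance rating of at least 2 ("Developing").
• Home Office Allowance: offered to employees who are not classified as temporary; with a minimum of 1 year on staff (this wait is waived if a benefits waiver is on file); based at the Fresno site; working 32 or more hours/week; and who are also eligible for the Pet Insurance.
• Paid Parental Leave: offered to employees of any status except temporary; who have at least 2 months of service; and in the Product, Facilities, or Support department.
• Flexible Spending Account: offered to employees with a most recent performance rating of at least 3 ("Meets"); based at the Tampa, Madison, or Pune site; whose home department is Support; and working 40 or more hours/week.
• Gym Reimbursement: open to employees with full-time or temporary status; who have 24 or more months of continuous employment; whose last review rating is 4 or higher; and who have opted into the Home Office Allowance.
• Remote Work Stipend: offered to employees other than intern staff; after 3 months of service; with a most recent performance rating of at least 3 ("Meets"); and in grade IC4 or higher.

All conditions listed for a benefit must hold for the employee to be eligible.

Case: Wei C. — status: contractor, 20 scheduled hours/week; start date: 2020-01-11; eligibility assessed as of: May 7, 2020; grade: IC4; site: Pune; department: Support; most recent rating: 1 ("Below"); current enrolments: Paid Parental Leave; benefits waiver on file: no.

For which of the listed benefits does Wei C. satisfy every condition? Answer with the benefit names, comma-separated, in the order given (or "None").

Service from 2020-01-11 to May 7, 2020: 117 days.
Pet Insurance — status contractor ✗ (requires full-time or part-time) → not eligible.
Childcare Subsidy — status contractor ✗ (requires temporary) → not eligible.
Equity Grant Program — status contractor ✗ (requires full-time, part-time, or seasonal) → not eligible.
Home Office Allowance — status contractor ✓ (not excluded); no waiver, service 117 days < 1 year (≈365 days) ✗ → not eligible.
Paid Parental Leave — status contractor ✓ (not excluded); service 117 days ≥ 2 months (≈60 days) ✓; dept Support ✓ → eligible.
Flexible Spending Account — rating 1 < 3 ✗ → not eligible.
Gym Reimbursement — status contractor ✗ (requires full-time or temporary) → not eligible.
Remote Work Stipend — status contractor ✓ (not excluded); service 117 days ≥ 3 months (≈90 days) ✓; rating 1 < 3 ✗ → not eligible.

Paid Parental Leave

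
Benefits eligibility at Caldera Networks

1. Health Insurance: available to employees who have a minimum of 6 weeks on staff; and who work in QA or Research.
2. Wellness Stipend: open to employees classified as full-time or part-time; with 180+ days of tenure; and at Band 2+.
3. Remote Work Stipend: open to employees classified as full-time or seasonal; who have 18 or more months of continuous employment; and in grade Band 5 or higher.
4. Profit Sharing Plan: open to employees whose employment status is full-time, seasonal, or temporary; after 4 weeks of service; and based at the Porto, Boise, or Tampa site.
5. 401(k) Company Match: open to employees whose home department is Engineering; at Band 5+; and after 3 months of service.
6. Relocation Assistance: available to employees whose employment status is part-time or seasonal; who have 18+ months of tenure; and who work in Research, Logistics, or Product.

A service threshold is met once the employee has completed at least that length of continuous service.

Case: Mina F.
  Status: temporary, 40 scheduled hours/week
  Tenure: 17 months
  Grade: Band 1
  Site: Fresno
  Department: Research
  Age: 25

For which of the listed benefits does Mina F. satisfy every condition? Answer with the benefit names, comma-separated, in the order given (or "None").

Health Insurance — service 17 months ≥ 6 weeks (≈42 days) ✓; dept Research ✓ → eligible.
Wellness Stipend — status temporary ✗ (requires full-time or part-time) → not eligible.
Remote Work Stipend — status temporary ✗ (requires full-time or seasonal) → not eligible.
Profit Sharing Plan — status temporary ✓; service 17 months ≥ 4 weeks (≈28 days) ✓; site Fresno ✗ (not Porto, Boise, or Tampa) → not eligible.
401(k) Company Match — dept Research ✗ → not eligible.
Relocation Assistance — status temporary ✗ (requires part-time or seasonal) → not eligible.

Health Insurance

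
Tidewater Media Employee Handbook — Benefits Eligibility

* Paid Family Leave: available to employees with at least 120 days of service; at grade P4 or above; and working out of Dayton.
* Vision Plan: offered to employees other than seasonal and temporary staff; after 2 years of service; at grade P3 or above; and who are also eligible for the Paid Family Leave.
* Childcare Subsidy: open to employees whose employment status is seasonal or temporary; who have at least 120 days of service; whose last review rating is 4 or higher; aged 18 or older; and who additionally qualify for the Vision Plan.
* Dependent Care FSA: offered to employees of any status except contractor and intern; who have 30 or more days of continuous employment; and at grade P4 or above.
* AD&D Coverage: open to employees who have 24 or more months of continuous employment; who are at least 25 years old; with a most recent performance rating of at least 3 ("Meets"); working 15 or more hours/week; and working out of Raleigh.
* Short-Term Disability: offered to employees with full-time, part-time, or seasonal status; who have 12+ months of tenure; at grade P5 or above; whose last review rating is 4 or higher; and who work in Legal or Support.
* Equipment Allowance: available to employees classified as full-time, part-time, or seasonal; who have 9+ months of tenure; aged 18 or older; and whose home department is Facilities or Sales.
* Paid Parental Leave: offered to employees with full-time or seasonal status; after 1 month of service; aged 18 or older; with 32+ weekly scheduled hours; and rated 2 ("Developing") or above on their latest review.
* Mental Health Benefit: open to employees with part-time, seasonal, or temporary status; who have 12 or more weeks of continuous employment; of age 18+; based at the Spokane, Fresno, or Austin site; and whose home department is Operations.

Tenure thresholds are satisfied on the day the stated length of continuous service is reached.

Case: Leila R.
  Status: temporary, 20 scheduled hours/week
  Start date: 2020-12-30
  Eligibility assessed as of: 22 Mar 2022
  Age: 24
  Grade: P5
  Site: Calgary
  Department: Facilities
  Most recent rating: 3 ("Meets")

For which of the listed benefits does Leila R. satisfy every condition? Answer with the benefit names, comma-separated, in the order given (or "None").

Dependent Care FSA

Service from 2020-12-30 to 22 Mar 2022: 447 days.
Paid Family Leave — service 447 days ≥ 120 days ✓; grade P5 ≥ P4 ✓; site Calgary ✗ (not Dayton) → not eligible.
Vision Plan — status temporary ✗ (excluded) → not eligible.
Childcare Subsidy — status temporary ✓; service 447 days ≥ 120 days ✓; rating 3 < 4 ✗ → not eligible.
Dependent Care FSA — status temporary ✓ (not excluded); service 447 days ≥ 30 days ✓; grade P5 ≥ P4 ✓ → eligible.
AD&D Coverage — service 447 days < 24 months (≈720 days) ✗ → not eligible.
Short-Term Disability — status temporary ✗ (requires full-time, part-time, or seasonal) → not eligible.
Equipment Allowance — status temporary ✗ (requires full-time, part-time, or seasonal) → not eligible.
Paid Parental Leave — status temporary ✗ (requires full-time or seasonal) → not eligible.
Mental Health Benefit — status temporary ✓; service 447 days ≥ 12 weeks (≈84 days) ✓; age 24 ≥ 18 ✓; site Calgary ✗ (not Spokane, Fresno, or Austin) → not eligible.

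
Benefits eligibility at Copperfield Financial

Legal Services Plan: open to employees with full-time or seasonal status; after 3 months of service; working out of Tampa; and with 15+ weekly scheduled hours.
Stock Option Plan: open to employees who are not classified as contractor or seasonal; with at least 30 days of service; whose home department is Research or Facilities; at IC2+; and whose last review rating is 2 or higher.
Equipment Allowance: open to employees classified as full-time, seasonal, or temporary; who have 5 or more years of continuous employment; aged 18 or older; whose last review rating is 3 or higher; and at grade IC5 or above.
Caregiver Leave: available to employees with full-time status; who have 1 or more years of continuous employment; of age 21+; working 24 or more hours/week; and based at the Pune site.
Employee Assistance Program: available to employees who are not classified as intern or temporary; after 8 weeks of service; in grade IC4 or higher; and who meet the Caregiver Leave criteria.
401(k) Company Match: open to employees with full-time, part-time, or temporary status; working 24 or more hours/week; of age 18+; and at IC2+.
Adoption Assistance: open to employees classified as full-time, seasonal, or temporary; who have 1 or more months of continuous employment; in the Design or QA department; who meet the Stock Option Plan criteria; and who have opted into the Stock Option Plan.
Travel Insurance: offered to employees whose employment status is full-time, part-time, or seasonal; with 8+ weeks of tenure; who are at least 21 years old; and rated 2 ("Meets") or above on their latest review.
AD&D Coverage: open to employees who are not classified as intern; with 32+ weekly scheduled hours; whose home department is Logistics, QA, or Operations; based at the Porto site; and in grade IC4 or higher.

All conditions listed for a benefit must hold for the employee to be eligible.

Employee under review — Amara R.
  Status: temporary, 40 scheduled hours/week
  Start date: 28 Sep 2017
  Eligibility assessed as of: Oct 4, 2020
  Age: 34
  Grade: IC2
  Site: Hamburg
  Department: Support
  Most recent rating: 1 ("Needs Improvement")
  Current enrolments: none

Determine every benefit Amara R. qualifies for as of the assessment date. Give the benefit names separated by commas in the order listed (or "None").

401(k) Company Match

Service from 28 Sep 2017 to Oct 4, 2020: 1102 days.
Legal Services Plan — status temporary ✗ (requires full-time or seasonal) → not eligible.
Stock Option Plan — status temporary ✓ (not excluded); service 1102 days ≥ 30 days ✓; dept Support ✗ → not eligible.
Equipment Allowance — status temporary ✓; service 1102 days < 5 years (≈1825 days) ✗ → not eligible.
Caregiver Leave — status temporary ✗ (requires full-time) → not eligible.
Employee Assistance Program — status temporary ✗ (excluded) → not eligible.
401(k) Company Match — status temporary ✓; 40 hrs/wk ≥ 24 ✓; age 34 ≥ 18 ✓; grade IC2 ≥ IC2 ✓ → eligible.
Adoption Assistance — status temporary ✓; service 1102 days ≥ 1 month (≈30 days) ✓; dept Support ✗ → not eligible.
Travel Insurance — status temporary ✗ (requires full-time, part-time, or seasonal) → not eligible.
AD&D Coverage — status temporary ✓ (not excluded); 40 hrs/wk ≥ 32 ✓; dept Support ✗ → not eligible.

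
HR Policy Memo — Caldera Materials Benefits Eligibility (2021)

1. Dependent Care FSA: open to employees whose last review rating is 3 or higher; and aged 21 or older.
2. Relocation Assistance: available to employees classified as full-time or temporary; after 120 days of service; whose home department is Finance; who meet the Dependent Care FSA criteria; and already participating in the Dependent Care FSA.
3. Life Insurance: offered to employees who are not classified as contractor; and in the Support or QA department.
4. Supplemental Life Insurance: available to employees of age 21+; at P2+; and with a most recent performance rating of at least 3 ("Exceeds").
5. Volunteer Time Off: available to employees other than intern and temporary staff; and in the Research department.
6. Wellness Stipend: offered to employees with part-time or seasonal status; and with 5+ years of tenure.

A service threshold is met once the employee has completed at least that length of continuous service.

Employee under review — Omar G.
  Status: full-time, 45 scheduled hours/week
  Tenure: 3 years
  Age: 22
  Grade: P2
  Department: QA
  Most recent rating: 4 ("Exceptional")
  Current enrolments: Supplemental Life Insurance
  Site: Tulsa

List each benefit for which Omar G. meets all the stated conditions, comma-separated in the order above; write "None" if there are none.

Dependent Care FSA, Life Insurance, Supplemental Life Insurance

Dependent Care FSA — rating 4 ≥ 3 ✓; age 22 ≥ 21 ✓ → eligible.
Relocation Assistance — status full-time ✓; service 3 years ≥ 120 days ✓; dept QA ✗ → not eligible.
Life Insurance — status full-time ✓ (not excluded); dept QA ✓ → eligible.
Supplemental Life Insurance — age 22 ≥ 21 ✓; grade P2 ≥ P2 ✓; rating 4 ≥ 3 ✓ → eligible.
Volunteer Time Off — status full-time ✓ (not excluded); dept QA ✗ → not eligible.
Wellness Stipend — status full-time ✗ (requires part-time or seasonal) → not eligible.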